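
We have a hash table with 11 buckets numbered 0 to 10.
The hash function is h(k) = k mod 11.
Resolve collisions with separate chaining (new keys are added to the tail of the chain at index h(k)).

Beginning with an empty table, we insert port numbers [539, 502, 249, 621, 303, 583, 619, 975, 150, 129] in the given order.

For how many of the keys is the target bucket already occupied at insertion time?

539 -> bucket 0
502 -> bucket 7
249 -> bucket 7 (collision)
621 -> bucket 5
303 -> bucket 6
583 -> bucket 0 (collision)
619 -> bucket 3
975 -> bucket 7 (collision)
150 -> bucket 7 (collision)
129 -> bucket 8
Final buckets:
0: 539 -> 583
1: _
2: _
3: 619
4: _
5: 621
6: 303
7: 502 -> 249 -> 975 -> 150
8: 129
9: _
10: _

4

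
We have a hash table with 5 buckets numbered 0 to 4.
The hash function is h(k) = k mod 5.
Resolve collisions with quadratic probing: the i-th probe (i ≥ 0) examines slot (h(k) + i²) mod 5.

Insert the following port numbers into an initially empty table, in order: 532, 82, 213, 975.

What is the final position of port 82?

3

532 hashes to 2; slot 2 is free => place at 2.
82 hashes to 2; 2 taken => place at 3.
213 hashes to 3; 3 taken => place at 4.
975 hashes to 0; slot 0 is free => place at 0.
Table: [975, —, 532, 82, 213]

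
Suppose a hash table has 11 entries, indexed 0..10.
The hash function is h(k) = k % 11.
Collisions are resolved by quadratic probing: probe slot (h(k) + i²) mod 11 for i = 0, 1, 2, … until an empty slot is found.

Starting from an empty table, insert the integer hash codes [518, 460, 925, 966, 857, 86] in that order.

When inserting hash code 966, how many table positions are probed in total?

2

518: h=1 => slot 1
460: h=9 => slot 9
925: h=1, probe 1,2 => slot 2
966: h=9, probe 9,10 => slot 10
857: h=10, probe 10,0 => slot 0
86: h=9, probe 9,10,2,7 => slot 7
Table: [857, 518, 925, —, —, —, —, 86, —, 460, 966]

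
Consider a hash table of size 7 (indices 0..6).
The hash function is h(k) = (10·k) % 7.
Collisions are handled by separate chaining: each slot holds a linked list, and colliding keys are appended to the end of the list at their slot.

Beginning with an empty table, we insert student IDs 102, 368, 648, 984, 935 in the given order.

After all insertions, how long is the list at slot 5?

5

Insert 102: h=5, bucket 5 empty -> new chain.
Insert 368: h=5, bucket 5 nonempty -> append to chain.
Insert 648: h=5, bucket 5 nonempty -> append to chain.
Insert 984: h=5, bucket 5 nonempty -> append to chain.
Insert 935: h=5, bucket 5 nonempty -> append to chain.
Final buckets:
0: —
1: —
2: —
3: —
4: —
5: 102 -> 368 -> 648 -> 984 -> 935
6: —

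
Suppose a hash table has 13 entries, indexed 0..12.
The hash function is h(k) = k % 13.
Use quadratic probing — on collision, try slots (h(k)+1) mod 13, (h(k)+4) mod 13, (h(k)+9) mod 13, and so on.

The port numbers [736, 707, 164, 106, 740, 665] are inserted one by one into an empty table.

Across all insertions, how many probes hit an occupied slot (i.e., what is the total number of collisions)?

2

736 hashes to 8; slot 8 is free → place at 8.
707 hashes to 5; slot 5 is free → place at 5.
164 hashes to 8; 8 taken → place at 9.
106 hashes to 2; slot 2 is free → place at 2.
740 hashes to 12; slot 12 is free → place at 12.
665 hashes to 2; 2 taken → place at 3.
Table: [∅, ∅, 106, 665, ∅, 707, ∅, ∅, 736, 164, ∅, ∅, 740]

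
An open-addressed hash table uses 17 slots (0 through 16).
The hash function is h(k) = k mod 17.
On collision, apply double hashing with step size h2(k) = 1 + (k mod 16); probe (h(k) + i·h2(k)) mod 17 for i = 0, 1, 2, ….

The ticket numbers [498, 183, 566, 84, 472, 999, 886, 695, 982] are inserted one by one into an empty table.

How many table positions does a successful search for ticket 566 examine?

Insert 498: h=5, slot 5 empty -> index 5.
Insert 183: h=13, slot 13 empty -> index 13.
Insert 566: h=5, h2=7, slot 5 occupied -> index 12.
Insert 84: h=16, slot 16 empty -> index 16.
Insert 472: h=13, h2=9, slots 13,5 occupied -> index 14.
Insert 999: h=13, h2=8, slot 13 occupied -> index 4.
Insert 886: h=2, slot 2 empty -> index 2.
Insert 695: h=15, slot 15 empty -> index 15.
Insert 982: h=13, h2=7, slot 13 occupied -> index 3.
Table: [∅, ∅, 886, 982, 999, 498, ∅, ∅, ∅, ∅, ∅, ∅, 566, 183, 472, 695, 84]
Lookup 566: h=5, h2=7, probe 5,12 → found at 12.

2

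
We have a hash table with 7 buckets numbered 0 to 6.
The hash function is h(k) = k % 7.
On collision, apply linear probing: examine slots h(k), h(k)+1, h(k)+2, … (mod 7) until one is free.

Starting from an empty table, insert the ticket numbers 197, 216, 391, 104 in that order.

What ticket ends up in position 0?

Insert 197: h=1, slot 1 empty => index 1.
Insert 216: h=6, slot 6 empty => index 6.
Insert 391: h=6, slot 6 occupied => index 0.
Insert 104: h=6, slots 6,0,1 occupied => index 2.
Table: [391, 197, 104, _, _, _, 216]

391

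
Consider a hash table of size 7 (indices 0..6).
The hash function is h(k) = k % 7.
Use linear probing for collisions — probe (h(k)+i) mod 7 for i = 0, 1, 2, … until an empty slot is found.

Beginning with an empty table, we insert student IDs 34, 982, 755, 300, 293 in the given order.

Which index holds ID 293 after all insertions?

34 hashes to 6; slot 6 is free → place at 6.
982 hashes to 2; slot 2 is free → place at 2.
755 hashes to 6; 6 taken → place at 0.
300 hashes to 6; 6,0 taken → place at 1.
293 hashes to 6; 6,0,1,2 taken → place at 3.
Table: [755, 300, 982, 293, _, _, 34]

3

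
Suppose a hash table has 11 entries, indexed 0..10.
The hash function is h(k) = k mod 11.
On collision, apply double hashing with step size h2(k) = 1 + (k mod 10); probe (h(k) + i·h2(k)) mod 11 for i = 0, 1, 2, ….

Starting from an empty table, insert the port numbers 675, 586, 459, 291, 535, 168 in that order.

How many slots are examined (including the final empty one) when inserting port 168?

2

675: h=4 -> slot 4
586: h=3 -> slot 3
459: h=8 -> slot 8
291: h=5 -> slot 5
535: h=7 -> slot 7
168: h=3, h2=9, probe 3,1 -> slot 1
Table: [∅, 168, ∅, 586, 675, 291, ∅, 535, 459, ∅, ∅]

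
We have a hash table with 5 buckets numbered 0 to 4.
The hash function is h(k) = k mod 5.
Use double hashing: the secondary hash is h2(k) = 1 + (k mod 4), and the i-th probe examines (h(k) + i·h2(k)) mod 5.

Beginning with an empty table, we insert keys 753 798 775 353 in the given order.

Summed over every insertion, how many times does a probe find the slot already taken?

3

753 hashes to 3; slot 3 is free → place at 3.
798 hashes to 3, h2=3; 3 taken → place at 1.
775 hashes to 0; slot 0 is free → place at 0.
353 hashes to 3, h2=2; 3,0 taken → place at 2.
Table: [775, 798, 353, 753, _]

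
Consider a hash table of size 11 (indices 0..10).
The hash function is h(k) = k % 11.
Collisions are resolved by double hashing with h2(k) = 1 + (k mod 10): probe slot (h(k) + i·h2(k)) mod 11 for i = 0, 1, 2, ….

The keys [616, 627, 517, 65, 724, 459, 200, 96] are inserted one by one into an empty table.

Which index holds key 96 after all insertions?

4

Insert 616: h=0, slot 0 empty => index 0.
Insert 627: h=0, h2=8, slot 0 occupied => index 8.
Insert 517: h=0, h2=8, slots 0,8 occupied => index 5.
Insert 65: h=10, slot 10 empty => index 10.
Insert 724: h=9, slot 9 empty => index 9.
Insert 459: h=8, h2=10, slot 8 occupied => index 7.
Insert 200: h=2, slot 2 empty => index 2.
Insert 96: h=8, h2=7, slot 8 occupied => index 4.
Table: [616, -, 200, -, 96, 517, -, 459, 627, 724, 65]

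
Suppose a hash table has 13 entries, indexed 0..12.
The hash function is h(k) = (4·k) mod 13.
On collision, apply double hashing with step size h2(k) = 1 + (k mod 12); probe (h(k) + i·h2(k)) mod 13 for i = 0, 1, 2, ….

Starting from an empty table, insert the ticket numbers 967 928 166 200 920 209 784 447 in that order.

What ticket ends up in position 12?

928

967 hashes to 7; slot 7 is free => place at 7.
928 hashes to 7, h2=5; 7 taken => place at 12.
166 hashes to 1; slot 1 is free => place at 1.
200 hashes to 7, h2=9; 7 taken => place at 3.
920 hashes to 1, h2=9; 1 taken => place at 10.
209 hashes to 4; slot 4 is free => place at 4.
784 hashes to 3, h2=5; 3 taken => place at 8.
447 hashes to 7, h2=4; 7 taken => place at 11.
Table: [_, 166, _, 200, 209, _, _, 967, 784, _, 920, 447, 928]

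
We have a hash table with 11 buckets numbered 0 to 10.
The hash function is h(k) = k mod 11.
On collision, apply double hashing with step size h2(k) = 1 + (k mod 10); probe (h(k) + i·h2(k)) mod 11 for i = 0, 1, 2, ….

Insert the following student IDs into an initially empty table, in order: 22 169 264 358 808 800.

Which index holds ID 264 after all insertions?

5

Insert 22: h=0, slot 0 empty → index 0.
Insert 169: h=4, slot 4 empty → index 4.
Insert 264: h=0, h2=5, slot 0 occupied → index 5.
Insert 358: h=6, slot 6 empty → index 6.
Insert 808: h=5, h2=9, slot 5 occupied → index 3.
Insert 800: h=8, slot 8 empty → index 8.
Table: [22, ∅, ∅, 808, 169, 264, 358, ∅, 800, ∅, ∅]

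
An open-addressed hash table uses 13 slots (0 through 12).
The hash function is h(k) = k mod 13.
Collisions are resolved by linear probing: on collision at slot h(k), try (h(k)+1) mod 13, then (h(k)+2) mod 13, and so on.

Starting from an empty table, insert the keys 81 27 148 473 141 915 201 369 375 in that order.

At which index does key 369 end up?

9

81 hashes to 3; slot 3 is free => place at 3.
27 hashes to 1; slot 1 is free => place at 1.
148 hashes to 5; slot 5 is free => place at 5.
473 hashes to 5; 5 taken => place at 6.
141 hashes to 11; slot 11 is free => place at 11.
915 hashes to 5; 5,6 taken => place at 7.
201 hashes to 6; 6,7 taken => place at 8.
369 hashes to 5; 5,6,7,8 taken => place at 9.
375 hashes to 11; 11 taken => place at 12.
Table: [∅, 27, ∅, 81, ∅, 148, 473, 915, 201, 369, ∅, 141, 375]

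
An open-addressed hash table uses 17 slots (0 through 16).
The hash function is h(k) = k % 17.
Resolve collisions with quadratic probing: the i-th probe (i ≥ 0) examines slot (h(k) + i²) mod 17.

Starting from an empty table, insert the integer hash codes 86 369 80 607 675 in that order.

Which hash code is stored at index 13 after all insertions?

Insert 86: h=1, slot 1 empty → index 1.
Insert 369: h=12, slot 12 empty → index 12.
Insert 80: h=12, slot 12 occupied → index 13.
Insert 607: h=12, slots 12,13 occupied → index 16.
Insert 675: h=12, slots 12,13,16 occupied → index 4.
Table: [-, 86, -, -, 675, -, -, -, -, -, -, -, 369, 80, -, -, 607]

80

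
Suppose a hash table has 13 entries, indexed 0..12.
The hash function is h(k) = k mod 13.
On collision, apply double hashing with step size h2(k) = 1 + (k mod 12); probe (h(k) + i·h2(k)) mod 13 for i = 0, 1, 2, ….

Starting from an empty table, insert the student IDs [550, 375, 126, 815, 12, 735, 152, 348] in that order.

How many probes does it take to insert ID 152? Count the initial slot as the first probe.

550: h=4 → slot 4
375: h=11 → slot 11
126: h=9 → slot 9
815: h=9, h2=12, probe 9,8 → slot 8
12: h=12 → slot 12
735: h=7 → slot 7
152: h=9, h2=9, probe 9,5 → slot 5
348: h=10 → slot 10
Table: [_, _, _, _, 550, 152, _, 735, 815, 126, 348, 375, 12]

2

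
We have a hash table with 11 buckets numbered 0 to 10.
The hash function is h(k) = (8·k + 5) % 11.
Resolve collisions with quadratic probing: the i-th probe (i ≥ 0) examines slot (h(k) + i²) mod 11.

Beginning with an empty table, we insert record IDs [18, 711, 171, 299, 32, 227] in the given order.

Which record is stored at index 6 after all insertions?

18

18: h=6 → slot 6
711: h=6, probe 6,7 → slot 7
171: h=9 → slot 9
299: h=10 → slot 10
32: h=8 → slot 8
227: h=6, probe 6,7,10,4 → slot 4
Table: [∅, ∅, ∅, ∅, 227, ∅, 18, 711, 32, 171, 299]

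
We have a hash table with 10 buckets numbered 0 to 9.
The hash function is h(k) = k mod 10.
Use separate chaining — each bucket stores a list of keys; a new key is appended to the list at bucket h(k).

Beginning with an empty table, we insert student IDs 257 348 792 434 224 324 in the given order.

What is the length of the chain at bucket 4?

3

257 -> bucket 7
348 -> bucket 8
792 -> bucket 2
434 -> bucket 4
224 -> bucket 4 (collision)
324 -> bucket 4 (collision)
Final buckets:
0: _
1: _
2: 792
3: _
4: 434 -> 224 -> 324
5: _
6: _
7: 257
8: 348
9: _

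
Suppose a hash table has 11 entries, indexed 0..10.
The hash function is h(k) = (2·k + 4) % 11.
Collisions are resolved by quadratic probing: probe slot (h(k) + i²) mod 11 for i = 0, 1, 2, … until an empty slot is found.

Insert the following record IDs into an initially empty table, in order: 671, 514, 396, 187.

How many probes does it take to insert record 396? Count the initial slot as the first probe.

671 hashes to 4; slot 4 is free => place at 4.
514 hashes to 9; slot 9 is free => place at 9.
396 hashes to 4; 4 taken => place at 5.
187 hashes to 4; 4,5 taken => place at 8.
Table: [-, -, -, -, 671, 396, -, -, 187, 514, -]

2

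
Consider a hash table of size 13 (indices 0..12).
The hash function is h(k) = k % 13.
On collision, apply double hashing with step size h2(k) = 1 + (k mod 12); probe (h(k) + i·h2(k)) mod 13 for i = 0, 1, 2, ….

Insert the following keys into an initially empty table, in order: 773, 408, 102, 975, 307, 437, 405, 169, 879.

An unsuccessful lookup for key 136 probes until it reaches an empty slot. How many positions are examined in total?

3

773 hashes to 6; slot 6 is free -> place at 6.
408 hashes to 5; slot 5 is free -> place at 5.
102 hashes to 11; slot 11 is free -> place at 11.
975 hashes to 0; slot 0 is free -> place at 0.
307 hashes to 8; slot 8 is free -> place at 8.
437 hashes to 8, h2=6; 8 taken -> place at 1.
405 hashes to 2; slot 2 is free -> place at 2.
169 hashes to 0, h2=2; 0,2 taken -> place at 4.
879 hashes to 8, h2=4; 8 taken -> place at 12.
Table: [975, 437, 405, —, 169, 408, 773, —, 307, —, —, 102, 879]
Lookup 136: h=6, h2=5, probe 6,11,3 → slot 3 empty, not found.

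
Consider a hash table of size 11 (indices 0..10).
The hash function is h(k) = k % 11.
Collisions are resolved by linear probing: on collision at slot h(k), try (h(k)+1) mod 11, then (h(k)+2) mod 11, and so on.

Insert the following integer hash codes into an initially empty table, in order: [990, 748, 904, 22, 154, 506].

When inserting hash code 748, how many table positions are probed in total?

2

990 hashes to 0; slot 0 is free → place at 0.
748 hashes to 0; 0 taken → place at 1.
904 hashes to 2; slot 2 is free → place at 2.
22 hashes to 0; 0,1,2 taken → place at 3.
154 hashes to 0; 0,1,2,3 taken → place at 4.
506 hashes to 0; 0,1,2,3,4 taken → place at 5.
Table: [990, 748, 904, 22, 154, 506, ∅, ∅, ∅, ∅, ∅]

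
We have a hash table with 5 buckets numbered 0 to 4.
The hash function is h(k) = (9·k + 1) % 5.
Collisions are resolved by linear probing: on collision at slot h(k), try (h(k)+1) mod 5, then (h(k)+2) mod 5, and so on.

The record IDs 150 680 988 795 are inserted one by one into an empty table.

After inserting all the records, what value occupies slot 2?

Insert 150: h=1, slot 1 empty -> index 1.
Insert 680: h=1, slot 1 occupied -> index 2.
Insert 988: h=3, slot 3 empty -> index 3.
Insert 795: h=1, slots 1,2,3 occupied -> index 4.
Table: [—, 150, 680, 988, 795]

680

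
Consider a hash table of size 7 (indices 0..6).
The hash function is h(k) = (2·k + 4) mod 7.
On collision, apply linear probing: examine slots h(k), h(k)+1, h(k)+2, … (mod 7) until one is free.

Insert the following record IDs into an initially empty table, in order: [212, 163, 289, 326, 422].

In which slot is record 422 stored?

4

212: h=1 => slot 1
163: h=1, probe 1,2 => slot 2
289: h=1, probe 1,2,3 => slot 3
326: h=5 => slot 5
422: h=1, probe 1,2,3,4 => slot 4
Table: [—, 212, 163, 289, 422, 326, —]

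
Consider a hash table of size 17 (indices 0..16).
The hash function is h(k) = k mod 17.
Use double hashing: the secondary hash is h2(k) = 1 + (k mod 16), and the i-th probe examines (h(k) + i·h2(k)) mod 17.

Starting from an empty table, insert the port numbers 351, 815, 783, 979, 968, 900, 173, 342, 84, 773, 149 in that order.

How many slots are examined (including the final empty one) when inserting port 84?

351 hashes to 11; slot 11 is free -> place at 11.
815 hashes to 16; slot 16 is free -> place at 16.
783 hashes to 1; slot 1 is free -> place at 1.
979 hashes to 10; slot 10 is free -> place at 10.
968 hashes to 16, h2=9; 16 taken -> place at 8.
900 hashes to 16, h2=5; 16 taken -> place at 4.
173 hashes to 3; slot 3 is free -> place at 3.
342 hashes to 2; slot 2 is free -> place at 2.
84 hashes to 16, h2=5; 16,4 taken -> place at 9.
773 hashes to 8, h2=6; 8 taken -> place at 14.
149 hashes to 13; slot 13 is free -> place at 13.
Table: [—, 783, 342, 173, 900, —, —, —, 968, 84, 979, 351, —, 149, 773, —, 815]

3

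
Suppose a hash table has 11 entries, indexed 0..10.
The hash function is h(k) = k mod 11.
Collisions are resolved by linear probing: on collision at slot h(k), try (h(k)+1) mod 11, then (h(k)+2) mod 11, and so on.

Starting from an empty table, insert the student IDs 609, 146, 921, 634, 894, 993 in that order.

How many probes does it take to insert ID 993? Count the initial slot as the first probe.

4

609: h=4 -> slot 4
146: h=3 -> slot 3
921: h=8 -> slot 8
634: h=7 -> slot 7
894: h=3, probe 3,4,5 -> slot 5
993: h=3, probe 3,4,5,6 -> slot 6
Table: [∅, ∅, ∅, 146, 609, 894, 993, 634, 921, ∅, ∅]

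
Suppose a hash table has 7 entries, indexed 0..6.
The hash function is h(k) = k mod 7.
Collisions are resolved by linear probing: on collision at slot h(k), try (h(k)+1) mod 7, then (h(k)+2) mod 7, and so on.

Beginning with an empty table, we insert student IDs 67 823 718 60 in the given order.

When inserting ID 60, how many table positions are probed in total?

4

67 hashes to 4; slot 4 is free -> place at 4.
823 hashes to 4; 4 taken -> place at 5.
718 hashes to 4; 4,5 taken -> place at 6.
60 hashes to 4; 4,5,6 taken -> place at 0.
Table: [60, —, —, —, 67, 823, 718]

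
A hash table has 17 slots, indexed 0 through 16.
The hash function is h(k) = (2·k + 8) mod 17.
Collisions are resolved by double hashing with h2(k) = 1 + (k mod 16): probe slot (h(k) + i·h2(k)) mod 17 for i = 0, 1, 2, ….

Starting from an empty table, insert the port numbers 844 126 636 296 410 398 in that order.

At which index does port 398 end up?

3

Insert 844: h=13, slot 13 empty → index 13.
Insert 126: h=5, slot 5 empty → index 5.
Insert 636: h=5, h2=13, slot 5 occupied → index 1.
Insert 296: h=5, h2=9, slot 5 occupied → index 14.
Insert 410: h=12, slot 12 empty → index 12.
Insert 398: h=5, h2=15, slot 5 occupied → index 3.
Table: [—, 636, —, 398, —, 126, —, —, —, —, —, —, 410, 844, 296, —, —]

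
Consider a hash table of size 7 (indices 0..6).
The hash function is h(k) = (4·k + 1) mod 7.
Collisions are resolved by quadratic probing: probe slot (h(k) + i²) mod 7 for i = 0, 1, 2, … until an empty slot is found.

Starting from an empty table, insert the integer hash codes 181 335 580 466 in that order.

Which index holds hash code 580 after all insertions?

1

181 hashes to 4; slot 4 is free -> place at 4.
335 hashes to 4; 4 taken -> place at 5.
580 hashes to 4; 4,5 taken -> place at 1.
466 hashes to 3; slot 3 is free -> place at 3.
Table: [—, 580, —, 466, 181, 335, —]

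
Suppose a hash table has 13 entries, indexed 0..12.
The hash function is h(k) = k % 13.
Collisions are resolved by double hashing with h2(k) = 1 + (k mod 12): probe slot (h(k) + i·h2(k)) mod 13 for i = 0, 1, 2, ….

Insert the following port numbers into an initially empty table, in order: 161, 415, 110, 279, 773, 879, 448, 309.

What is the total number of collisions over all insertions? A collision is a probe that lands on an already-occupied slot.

161 hashes to 5; slot 5 is free -> place at 5.
415 hashes to 12; slot 12 is free -> place at 12.
110 hashes to 6; slot 6 is free -> place at 6.
279 hashes to 6, h2=4; 6 taken -> place at 10.
773 hashes to 6, h2=6; 6,12,5 taken -> place at 11.
879 hashes to 8; slot 8 is free -> place at 8.
448 hashes to 6, h2=5; 6,11 taken -> place at 3.
309 hashes to 10, h2=10; 10 taken -> place at 7.
Table: [—, —, —, 448, —, 161, 110, 309, 879, —, 279, 773, 415]

7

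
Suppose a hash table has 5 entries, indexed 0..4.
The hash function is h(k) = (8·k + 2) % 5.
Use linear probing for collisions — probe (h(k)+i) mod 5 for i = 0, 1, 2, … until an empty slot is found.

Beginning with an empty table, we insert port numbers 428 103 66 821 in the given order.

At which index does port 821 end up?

3

428 hashes to 1; slot 1 is free -> place at 1.
103 hashes to 1; 1 taken -> place at 2.
66 hashes to 0; slot 0 is free -> place at 0.
821 hashes to 0; 0,1,2 taken -> place at 3.
Table: [66, 428, 103, 821, .]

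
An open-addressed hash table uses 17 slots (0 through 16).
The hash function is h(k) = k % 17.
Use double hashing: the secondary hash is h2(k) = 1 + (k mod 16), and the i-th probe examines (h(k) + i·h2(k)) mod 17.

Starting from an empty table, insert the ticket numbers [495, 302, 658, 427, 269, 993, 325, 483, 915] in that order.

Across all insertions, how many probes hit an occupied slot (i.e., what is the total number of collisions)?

6

Insert 495: h=2, slot 2 empty => index 2.
Insert 302: h=13, slot 13 empty => index 13.
Insert 658: h=12, slot 12 empty => index 12.
Insert 427: h=2, h2=12, slot 2 occupied => index 14.
Insert 269: h=14, h2=14, slot 14 occupied => index 11.
Insert 993: h=7, slot 7 empty => index 7.
Insert 325: h=2, h2=6, slot 2 occupied => index 8.
Insert 483: h=7, h2=4, slots 7,11 occupied => index 15.
Insert 915: h=14, h2=4, slot 14 occupied => index 1.
Table: [∅, 915, 495, ∅, ∅, ∅, ∅, 993, 325, ∅, ∅, 269, 658, 302, 427, 483, ∅]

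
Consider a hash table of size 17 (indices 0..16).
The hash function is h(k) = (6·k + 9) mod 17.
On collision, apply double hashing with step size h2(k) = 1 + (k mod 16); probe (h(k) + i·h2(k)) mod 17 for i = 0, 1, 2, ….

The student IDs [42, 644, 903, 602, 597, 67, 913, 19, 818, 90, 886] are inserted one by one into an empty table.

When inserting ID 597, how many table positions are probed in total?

Insert 42: h=6, slot 6 empty -> index 6.
Insert 644: h=14, slot 14 empty -> index 14.
Insert 903: h=4, slot 4 empty -> index 4.
Insert 602: h=0, slot 0 empty -> index 0.
Insert 597: h=4, h2=6, slot 4 occupied -> index 10.
Insert 67: h=3, slot 3 empty -> index 3.
Insert 913: h=13, slot 13 empty -> index 13.
Insert 19: h=4, h2=4, slot 4 occupied -> index 8.
Insert 818: h=4, h2=3, slot 4 occupied -> index 7.
Insert 90: h=5, slot 5 empty -> index 5.
Insert 886: h=4, h2=7, slot 4 occupied -> index 11.
Table: [602, _, _, 67, 903, 90, 42, 818, 19, _, 597, 886, _, 913, 644, _, _]

2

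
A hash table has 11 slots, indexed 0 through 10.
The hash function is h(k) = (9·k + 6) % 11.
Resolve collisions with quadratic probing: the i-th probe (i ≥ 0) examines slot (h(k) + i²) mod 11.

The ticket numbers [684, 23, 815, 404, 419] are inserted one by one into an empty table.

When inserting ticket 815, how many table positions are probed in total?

Insert 684: h=2, slot 2 empty => index 2.
Insert 23: h=4, slot 4 empty => index 4.
Insert 815: h=4, slot 4 occupied => index 5.
Insert 404: h=1, slot 1 empty => index 1.
Insert 419: h=4, slots 4,5 occupied => index 8.
Table: [∅, 404, 684, ∅, 23, 815, ∅, ∅, 419, ∅, ∅]

2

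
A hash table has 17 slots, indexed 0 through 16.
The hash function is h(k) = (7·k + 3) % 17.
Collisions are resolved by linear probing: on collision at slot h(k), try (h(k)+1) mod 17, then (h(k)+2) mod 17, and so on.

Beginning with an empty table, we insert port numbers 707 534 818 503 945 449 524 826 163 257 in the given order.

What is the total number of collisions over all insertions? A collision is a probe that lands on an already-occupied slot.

Insert 707: h=5, slot 5 empty → index 5.
Insert 534: h=1, slot 1 empty → index 1.
Insert 818: h=0, slot 0 empty → index 0.
Insert 503: h=5, slot 5 occupied → index 6.
Insert 945: h=5, slots 5,6 occupied → index 7.
Insert 449: h=1, slot 1 occupied → index 2.
Insert 524: h=16, slot 16 empty → index 16.
Insert 826: h=5, slots 5,6,7 occupied → index 8.
Insert 163: h=5, slots 5,6,7,8 occupied → index 9.
Insert 257: h=0, slots 0,1,2 occupied → index 3.
Table: [818, 534, 449, 257, ∅, 707, 503, 945, 826, 163, ∅, ∅, ∅, ∅, ∅, ∅, 524]

14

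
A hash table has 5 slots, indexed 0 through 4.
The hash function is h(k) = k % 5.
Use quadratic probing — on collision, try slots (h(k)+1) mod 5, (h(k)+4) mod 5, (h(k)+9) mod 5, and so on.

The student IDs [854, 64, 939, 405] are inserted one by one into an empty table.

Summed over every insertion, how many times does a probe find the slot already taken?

4

854 hashes to 4; slot 4 is free -> place at 4.
64 hashes to 4; 4 taken -> place at 0.
939 hashes to 4; 4,0 taken -> place at 3.
405 hashes to 0; 0 taken -> place at 1.
Table: [64, 405, _, 939, 854]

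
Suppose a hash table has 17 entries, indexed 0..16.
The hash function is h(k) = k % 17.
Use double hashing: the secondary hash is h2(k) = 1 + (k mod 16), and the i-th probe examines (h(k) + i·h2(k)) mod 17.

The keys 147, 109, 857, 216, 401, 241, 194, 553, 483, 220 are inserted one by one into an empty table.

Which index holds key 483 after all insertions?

15

147: h=11 → slot 11
109: h=7 → slot 7
857: h=7, h2=10, probe 7,0 → slot 0
216: h=12 → slot 12
401: h=10 → slot 10
241: h=3 → slot 3
194: h=7, h2=3, probe 7,10,13 → slot 13
553: h=9 → slot 9
483: h=7, h2=4, probe 7,11,15 → slot 15
220: h=16 → slot 16
Table: [857, -, -, 241, -, -, -, 109, -, 553, 401, 147, 216, 194, -, 483, 220]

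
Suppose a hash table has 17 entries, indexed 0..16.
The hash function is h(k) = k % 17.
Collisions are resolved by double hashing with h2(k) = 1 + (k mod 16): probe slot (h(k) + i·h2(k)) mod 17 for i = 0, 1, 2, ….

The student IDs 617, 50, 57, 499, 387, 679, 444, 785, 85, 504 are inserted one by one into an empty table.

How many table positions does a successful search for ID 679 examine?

2

617: h=5 => slot 5
50: h=16 => slot 16
57: h=6 => slot 6
499: h=6, h2=4, probe 6,10 => slot 10
387: h=13 => slot 13
679: h=16, h2=8, probe 16,7 => slot 7
444: h=2 => slot 2
785: h=3 => slot 3
85: h=0 => slot 0
504: h=11 => slot 11
Table: [85, _, 444, 785, _, 617, 57, 679, _, _, 499, 504, _, 387, _, _, 50]
Lookup 679: h=16, h2=8, probe 16,7 → found at 7.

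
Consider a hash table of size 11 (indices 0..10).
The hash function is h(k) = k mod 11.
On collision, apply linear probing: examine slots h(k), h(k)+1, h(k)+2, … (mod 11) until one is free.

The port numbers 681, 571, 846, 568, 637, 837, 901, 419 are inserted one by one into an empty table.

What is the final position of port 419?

681: h=10 -> slot 10
571: h=10, probe 10,0 -> slot 0
846: h=10, probe 10,0,1 -> slot 1
568: h=7 -> slot 7
637: h=10, probe 10,0,1,2 -> slot 2
837: h=1, probe 1,2,3 -> slot 3
901: h=10, probe 10,0,1,2,3,4 -> slot 4
419: h=1, probe 1,2,3,4,5 -> slot 5
Table: [571, 846, 637, 837, 901, 419, _, 568, _, _, 681]

5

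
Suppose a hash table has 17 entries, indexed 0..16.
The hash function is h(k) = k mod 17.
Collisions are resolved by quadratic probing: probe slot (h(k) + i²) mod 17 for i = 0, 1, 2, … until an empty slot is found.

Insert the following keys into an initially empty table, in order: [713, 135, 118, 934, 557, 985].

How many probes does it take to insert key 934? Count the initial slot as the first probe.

713: h=16 -> slot 16
135: h=16, probe 16,0 -> slot 0
118: h=16, probe 16,0,3 -> slot 3
934: h=16, probe 16,0,3,8 -> slot 8
557: h=13 -> slot 13
985: h=16, probe 16,0,3,8,15 -> slot 15
Table: [135, ., ., 118, ., ., ., ., 934, ., ., ., ., 557, ., 985, 713]

4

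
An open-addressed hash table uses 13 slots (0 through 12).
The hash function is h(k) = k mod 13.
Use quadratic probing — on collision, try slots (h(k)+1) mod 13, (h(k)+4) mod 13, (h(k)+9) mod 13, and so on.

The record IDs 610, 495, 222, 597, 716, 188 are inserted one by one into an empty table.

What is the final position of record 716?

5

610 hashes to 12; slot 12 is free -> place at 12.
495 hashes to 1; slot 1 is free -> place at 1.
222 hashes to 1; 1 taken -> place at 2.
597 hashes to 12; 12 taken -> place at 0.
716 hashes to 1; 1,2 taken -> place at 5.
188 hashes to 6; slot 6 is free -> place at 6.
Table: [597, 495, 222, ., ., 716, 188, ., ., ., ., ., 610]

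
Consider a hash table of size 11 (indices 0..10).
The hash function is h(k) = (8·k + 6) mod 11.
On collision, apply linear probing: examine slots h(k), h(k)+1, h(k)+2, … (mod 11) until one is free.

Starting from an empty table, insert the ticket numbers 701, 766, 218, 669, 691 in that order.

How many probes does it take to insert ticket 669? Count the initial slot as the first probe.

2

701 hashes to 4; slot 4 is free → place at 4.
766 hashes to 7; slot 7 is free → place at 7.
218 hashes to 1; slot 1 is free → place at 1.
669 hashes to 1; 1 taken → place at 2.
691 hashes to 1; 1,2 taken → place at 3.
Table: [∅, 218, 669, 691, 701, ∅, ∅, 766, ∅, ∅, ∅]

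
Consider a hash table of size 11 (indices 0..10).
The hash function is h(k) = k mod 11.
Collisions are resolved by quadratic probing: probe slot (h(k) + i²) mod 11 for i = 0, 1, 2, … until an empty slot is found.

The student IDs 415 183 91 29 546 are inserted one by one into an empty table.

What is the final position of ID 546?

Insert 415: h=8, slot 8 empty => index 8.
Insert 183: h=7, slot 7 empty => index 7.
Insert 91: h=3, slot 3 empty => index 3.
Insert 29: h=7, slots 7,8 occupied => index 0.
Insert 546: h=7, slots 7,8,0 occupied => index 5.
Table: [29, ∅, ∅, 91, ∅, 546, ∅, 183, 415, ∅, ∅]

5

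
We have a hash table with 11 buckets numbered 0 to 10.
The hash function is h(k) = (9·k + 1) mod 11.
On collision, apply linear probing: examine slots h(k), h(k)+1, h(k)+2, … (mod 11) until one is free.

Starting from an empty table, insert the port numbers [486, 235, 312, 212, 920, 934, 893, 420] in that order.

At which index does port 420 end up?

486 hashes to 8; slot 8 is free -> place at 8.
235 hashes to 4; slot 4 is free -> place at 4.
312 hashes to 4; 4 taken -> place at 5.
212 hashes to 6; slot 6 is free -> place at 6.
920 hashes to 9; slot 9 is free -> place at 9.
934 hashes to 3; slot 3 is free -> place at 3.
893 hashes to 8; 8,9 taken -> place at 10.
420 hashes to 8; 8,9,10 taken -> place at 0.
Table: [420, ∅, ∅, 934, 235, 312, 212, ∅, 486, 920, 893]

0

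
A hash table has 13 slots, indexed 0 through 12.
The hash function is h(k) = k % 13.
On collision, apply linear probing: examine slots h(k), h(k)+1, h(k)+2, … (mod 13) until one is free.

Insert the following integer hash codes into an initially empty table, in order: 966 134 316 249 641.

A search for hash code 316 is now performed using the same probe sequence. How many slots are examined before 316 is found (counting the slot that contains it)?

3

966 hashes to 4; slot 4 is free → place at 4.
134 hashes to 4; 4 taken → place at 5.
316 hashes to 4; 4,5 taken → place at 6.
249 hashes to 2; slot 2 is free → place at 2.
641 hashes to 4; 4,5,6 taken → place at 7.
Table: [∅, ∅, 249, ∅, 966, 134, 316, 641, ∅, ∅, ∅, ∅, ∅]
Lookup 316: h=4, probe 4,5,6 → found at 6.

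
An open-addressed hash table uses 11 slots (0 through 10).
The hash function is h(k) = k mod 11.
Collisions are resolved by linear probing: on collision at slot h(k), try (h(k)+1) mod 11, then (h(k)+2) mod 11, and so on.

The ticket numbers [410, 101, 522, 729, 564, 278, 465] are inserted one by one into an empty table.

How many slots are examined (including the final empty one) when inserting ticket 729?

2

410 hashes to 3; slot 3 is free -> place at 3.
101 hashes to 2; slot 2 is free -> place at 2.
522 hashes to 5; slot 5 is free -> place at 5.
729 hashes to 3; 3 taken -> place at 4.
564 hashes to 3; 3,4,5 taken -> place at 6.
278 hashes to 3; 3,4,5,6 taken -> place at 7.
465 hashes to 3; 3,4,5,6,7 taken -> place at 8.
Table: [_, _, 101, 410, 729, 522, 564, 278, 465, _, _]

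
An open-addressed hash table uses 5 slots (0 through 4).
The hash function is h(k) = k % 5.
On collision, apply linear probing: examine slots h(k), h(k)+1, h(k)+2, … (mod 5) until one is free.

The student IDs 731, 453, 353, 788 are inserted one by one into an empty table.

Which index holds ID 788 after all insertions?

0

Insert 731: h=1, slot 1 empty => index 1.
Insert 453: h=3, slot 3 empty => index 3.
Insert 353: h=3, slot 3 occupied => index 4.
Insert 788: h=3, slots 3,4 occupied => index 0.
Table: [788, 731, ∅, 453, 353]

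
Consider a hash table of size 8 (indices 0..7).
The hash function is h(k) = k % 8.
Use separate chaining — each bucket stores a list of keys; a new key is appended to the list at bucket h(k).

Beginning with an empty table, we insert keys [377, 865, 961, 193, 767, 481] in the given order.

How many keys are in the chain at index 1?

5

Insert 377: h=1, bucket 1 empty → new chain.
Insert 865: h=1, bucket 1 nonempty → append to chain.
Insert 961: h=1, bucket 1 nonempty → append to chain.
Insert 193: h=1, bucket 1 nonempty → append to chain.
Insert 767: h=7, bucket 7 empty → new chain.
Insert 481: h=1, bucket 1 nonempty → append to chain.
Final buckets:
0: _
1: 377 -> 865 -> 961 -> 193 -> 481
2: _
3: _
4: _
5: _
6: _
7: 767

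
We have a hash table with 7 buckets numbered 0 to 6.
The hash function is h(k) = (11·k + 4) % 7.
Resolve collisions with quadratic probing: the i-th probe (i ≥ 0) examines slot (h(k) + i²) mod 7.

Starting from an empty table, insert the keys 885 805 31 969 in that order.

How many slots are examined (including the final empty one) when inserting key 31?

2

Insert 885: h=2, slot 2 empty => index 2.
Insert 805: h=4, slot 4 empty => index 4.
Insert 31: h=2, slot 2 occupied => index 3.
Insert 969: h=2, slots 2,3 occupied => index 6.
Table: [∅, ∅, 885, 31, 805, ∅, 969]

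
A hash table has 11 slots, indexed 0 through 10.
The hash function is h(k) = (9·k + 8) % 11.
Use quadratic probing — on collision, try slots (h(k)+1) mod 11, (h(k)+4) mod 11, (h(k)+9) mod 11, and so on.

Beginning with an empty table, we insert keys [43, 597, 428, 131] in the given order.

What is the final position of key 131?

43: h=10 → slot 10
597: h=2 → slot 2
428: h=10, probe 10,0 → slot 0
131: h=10, probe 10,0,3 → slot 3
Table: [428, -, 597, 131, -, -, -, -, -, -, 43]

3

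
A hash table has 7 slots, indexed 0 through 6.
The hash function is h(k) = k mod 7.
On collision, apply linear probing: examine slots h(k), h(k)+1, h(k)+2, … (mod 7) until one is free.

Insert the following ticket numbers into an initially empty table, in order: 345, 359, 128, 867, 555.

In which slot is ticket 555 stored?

5

345 hashes to 2; slot 2 is free => place at 2.
359 hashes to 2; 2 taken => place at 3.
128 hashes to 2; 2,3 taken => place at 4.
867 hashes to 6; slot 6 is free => place at 6.
555 hashes to 2; 2,3,4 taken => place at 5.
Table: [-, -, 345, 359, 128, 555, 867]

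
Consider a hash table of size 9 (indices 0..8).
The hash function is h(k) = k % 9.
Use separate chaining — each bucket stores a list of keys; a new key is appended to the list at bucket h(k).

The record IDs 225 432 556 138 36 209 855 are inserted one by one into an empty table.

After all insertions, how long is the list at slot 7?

1

225 → bucket 0
432 → bucket 0 (collision)
556 → bucket 7
138 → bucket 3
36 → bucket 0 (collision)
209 → bucket 2
855 → bucket 0 (collision)
Final buckets:
0: 225 -> 432 -> 36 -> 855
1: ∅
2: 209
3: 138
4: ∅
5: ∅
6: ∅
7: 556
8: ∅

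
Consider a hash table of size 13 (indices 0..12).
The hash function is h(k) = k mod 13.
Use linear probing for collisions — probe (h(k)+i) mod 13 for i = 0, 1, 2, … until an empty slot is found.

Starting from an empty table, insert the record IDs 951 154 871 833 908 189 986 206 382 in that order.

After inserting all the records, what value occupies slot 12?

908

951: h=2 -> slot 2
154: h=11 -> slot 11
871: h=0 -> slot 0
833: h=1 -> slot 1
908: h=11, probe 11,12 -> slot 12
189: h=7 -> slot 7
986: h=11, probe 11,12,0,1,2,3 -> slot 3
206: h=11, probe 11,12,0,1,2,3,4 -> slot 4
382: h=5 -> slot 5
Table: [871, 833, 951, 986, 206, 382, -, 189, -, -, -, 154, 908]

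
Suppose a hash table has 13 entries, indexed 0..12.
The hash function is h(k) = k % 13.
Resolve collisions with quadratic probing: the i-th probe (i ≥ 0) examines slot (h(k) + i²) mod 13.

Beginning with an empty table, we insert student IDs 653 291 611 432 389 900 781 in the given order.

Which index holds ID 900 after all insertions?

653 hashes to 3; slot 3 is free -> place at 3.
291 hashes to 5; slot 5 is free -> place at 5.
611 hashes to 0; slot 0 is free -> place at 0.
432 hashes to 3; 3 taken -> place at 4.
389 hashes to 12; slot 12 is free -> place at 12.
900 hashes to 3; 3,4 taken -> place at 7.
781 hashes to 1; slot 1 is free -> place at 1.
Table: [611, 781, -, 653, 432, 291, -, 900, -, -, -, -, 389]

7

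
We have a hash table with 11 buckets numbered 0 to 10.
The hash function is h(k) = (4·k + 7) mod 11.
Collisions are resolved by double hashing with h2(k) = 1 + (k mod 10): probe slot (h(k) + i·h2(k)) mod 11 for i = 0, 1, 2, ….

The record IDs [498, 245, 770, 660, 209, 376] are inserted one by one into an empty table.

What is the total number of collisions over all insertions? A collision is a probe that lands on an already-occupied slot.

4

498: h=8 => slot 8
245: h=8, h2=6, probe 8,3 => slot 3
770: h=7 => slot 7
660: h=7, h2=1, probe 7,8,9 => slot 9
209: h=7, h2=10, probe 7,6 => slot 6
376: h=4 => slot 4
Table: [—, —, —, 245, 376, —, 209, 770, 498, 660, —]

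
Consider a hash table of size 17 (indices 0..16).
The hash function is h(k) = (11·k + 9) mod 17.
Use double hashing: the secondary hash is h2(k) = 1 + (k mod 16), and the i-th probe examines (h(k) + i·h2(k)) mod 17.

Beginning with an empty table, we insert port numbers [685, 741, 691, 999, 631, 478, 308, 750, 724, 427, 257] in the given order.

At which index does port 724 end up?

5

Insert 685: h=13, slot 13 empty => index 13.
Insert 741: h=0, slot 0 empty => index 0.
Insert 691: h=11, slot 11 empty => index 11.
Insert 999: h=16, slot 16 empty => index 16.
Insert 631: h=14, slot 14 empty => index 14.
Insert 478: h=14, h2=15, slot 14 occupied => index 12.
Insert 308: h=14, h2=5, slot 14 occupied => index 2.
Insert 750: h=14, h2=15, slots 14,12 occupied => index 10.
Insert 724: h=0, h2=5, slot 0 occupied => index 5.
Insert 427: h=14, h2=12, slot 14 occupied => index 9.
Insert 257: h=14, h2=2, slots 14,16 occupied => index 1.
Table: [741, 257, 308, ∅, ∅, 724, ∅, ∅, ∅, 427, 750, 691, 478, 685, 631, ∅, 999]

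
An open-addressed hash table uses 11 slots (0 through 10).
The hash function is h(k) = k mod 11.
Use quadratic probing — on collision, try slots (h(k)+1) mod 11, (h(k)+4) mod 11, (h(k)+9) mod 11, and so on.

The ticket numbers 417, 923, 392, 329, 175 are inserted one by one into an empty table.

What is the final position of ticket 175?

Insert 417: h=10, slot 10 empty => index 10.
Insert 923: h=10, slot 10 occupied => index 0.
Insert 392: h=7, slot 7 empty => index 7.
Insert 329: h=10, slots 10,0 occupied => index 3.
Insert 175: h=10, slots 10,0,3 occupied => index 8.
Table: [923, _, _, 329, _, _, _, 392, 175, _, 417]

8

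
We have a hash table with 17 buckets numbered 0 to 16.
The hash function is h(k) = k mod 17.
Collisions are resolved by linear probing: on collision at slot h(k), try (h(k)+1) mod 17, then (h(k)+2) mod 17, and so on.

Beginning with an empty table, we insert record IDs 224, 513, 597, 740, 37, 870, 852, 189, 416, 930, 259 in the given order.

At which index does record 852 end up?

224: h=3 -> slot 3
513: h=3, probe 3,4 -> slot 4
597: h=2 -> slot 2
740: h=9 -> slot 9
37: h=3, probe 3,4,5 -> slot 5
870: h=3, probe 3,4,5,6 -> slot 6
852: h=2, probe 2,3,4,5,6,7 -> slot 7
189: h=2, probe 2,3,4,5,6,7,8 -> slot 8
416: h=8, probe 8,9,10 -> slot 10
930: h=12 -> slot 12
259: h=4, probe 4,5,6,7,8,9,10,11 -> slot 11
Table: [., ., 597, 224, 513, 37, 870, 852, 189, 740, 416, 259, 930, ., ., ., .]

7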